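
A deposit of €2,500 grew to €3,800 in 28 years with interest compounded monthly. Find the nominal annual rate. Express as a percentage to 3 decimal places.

The 336-period growth factor is 3,800/2,500 = 1.52.
r/12 = 1.52^(1/336) − 1 ≈ 0.00124694, so r ≈ 12·0.00124694 = 1.49633%.

1.496%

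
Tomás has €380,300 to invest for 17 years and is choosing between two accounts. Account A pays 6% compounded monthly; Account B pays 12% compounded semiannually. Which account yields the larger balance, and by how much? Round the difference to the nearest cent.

Account B, by €1,705,595.96

Account A growth factor: (1 + 0.005)^204 ≈ 2.76615555041; balance ≈ 1,051,968.9558.
Account B growth factor: (1 + 0.06)^34 ≈ 7.251025275766; balance ≈ 2,757,564.9124.
Account B is larger by 1,705,595.9566.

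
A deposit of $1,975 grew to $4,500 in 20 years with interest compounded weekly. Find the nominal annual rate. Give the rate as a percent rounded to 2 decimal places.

4.12%

(1 + r/52)^1040 = 4,500/1,975 = 2.27848.
1 + r/52 = 2.27848^(1/1040) ≈ 1.000792, so r/52 ≈ 0.000792149.
r ≈ 52·0.000792149 = 4.11918%.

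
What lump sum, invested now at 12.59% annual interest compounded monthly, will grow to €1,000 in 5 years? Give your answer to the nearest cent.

€534.61

Periodic rate = 12.59%/12 = 0.0104917; 60 periods.
P = 1,000/(1 + 0.1259/12)^60 ≈ 1,000/1.87052785 ≈ 534.6085.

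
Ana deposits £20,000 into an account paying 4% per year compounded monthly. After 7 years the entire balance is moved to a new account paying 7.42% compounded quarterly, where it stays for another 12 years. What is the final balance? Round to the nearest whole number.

Phase 1: 20,000·(1 + 0.04/12)^84 ≈ 26,450.2773.
Phase 2: 26,450.2773·(1 + 0.01855)^48 ≈ 63,912.1134.

£63,912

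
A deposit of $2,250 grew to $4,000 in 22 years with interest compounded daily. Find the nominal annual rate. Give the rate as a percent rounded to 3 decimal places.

The 8030-period growth factor is 4,000/2,250 = 1.77778.
r/365 = 1.77778^(1/8030) − 1 ≈ 0.0000716544, so r ≈ 365·0.0000716544 = 2.61539%.

2.615%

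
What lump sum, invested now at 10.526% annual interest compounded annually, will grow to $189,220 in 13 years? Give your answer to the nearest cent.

Annual rate = 10.526% = 0.10526; 13 periods.
P = 189,220/(1 + 0.10526)^13 ≈ 189,220/3.67314343893 ≈ 51,514.4598.

$51,514.46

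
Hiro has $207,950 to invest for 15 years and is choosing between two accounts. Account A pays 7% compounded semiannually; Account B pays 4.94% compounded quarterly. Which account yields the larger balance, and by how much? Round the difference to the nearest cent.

Account A, by $149,362.42

Account A growth factor: (1 + 0.035)^30 ≈ 2.8067937047; balance ≈ 583,672.7509.
Account B growth factor: (1 + 0.01235)^60 ≈ 2.08853247135; balance ≈ 434,310.3274.
Account A is larger by 149,362.4235.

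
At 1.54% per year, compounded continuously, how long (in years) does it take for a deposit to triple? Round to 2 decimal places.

e^(0.0154t) = 3, so 0.0154t = ln 3 ≈ 1.0986.
t ≈ 1.0986/0.0154 ≈ 71.3385.

71.34 years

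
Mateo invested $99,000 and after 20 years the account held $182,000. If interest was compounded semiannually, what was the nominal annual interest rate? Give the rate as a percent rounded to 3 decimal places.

3.068%

(1 + r/2)^40 = 182,000/99,000 = 1.83838.
1 + r/2 = 1.83838^(1/40) ≈ 1.015339, so r/2 ≈ 0.0153386.
r ≈ 2·0.0153386 = 3.06772%.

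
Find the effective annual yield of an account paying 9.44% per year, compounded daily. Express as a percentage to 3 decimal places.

9.899%

One year is 365 periods at 0.00025863 each: (1 + 0.00025863)^365 ≈ 1.098986.
EAR = 1.098986 − 1 ≈ 9.89858%.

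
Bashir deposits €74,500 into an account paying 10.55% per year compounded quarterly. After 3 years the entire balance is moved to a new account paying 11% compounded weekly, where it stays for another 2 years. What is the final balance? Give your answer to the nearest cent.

Phase 1: 74,500·(1 + 0.026375)^12 ≈ 101,819.0532.
Phase 2: 101,819.0532·(1 + 0.11/52)^104 ≈ 126,844.8753.

€126,844.88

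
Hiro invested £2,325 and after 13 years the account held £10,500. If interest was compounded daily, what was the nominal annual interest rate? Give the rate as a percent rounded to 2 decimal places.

(1 + r/365)^4745 = 10,500/2,325 = 4.51613.
1 + r/365 = 4.51613^(1/4745) ≈ 1.000318, so r/365 ≈ 0.000317786.
r ≈ 365·0.000317786 = 11.59919%.

11.60%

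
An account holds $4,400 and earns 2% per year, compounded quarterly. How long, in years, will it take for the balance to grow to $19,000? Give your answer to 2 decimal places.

73.32 years

We need (1 + 0.005)^(4t) = 4.3182, so 4t = ln 4.3182 / ln 1.005 ≈ 293.2977.
t ≈ 293.2977/4 = 73.3244 years.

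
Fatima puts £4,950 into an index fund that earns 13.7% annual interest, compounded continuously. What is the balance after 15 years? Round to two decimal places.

A = P·e^(rt) = 4,950·e^(0.137·15) = 4,950·e^2.055.
e^2.055 ≈ 7.8068378726, so A ≈ 38,643.8475.

£38,643.85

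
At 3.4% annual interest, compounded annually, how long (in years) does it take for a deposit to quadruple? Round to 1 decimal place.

41.5 years

(1 + 0.034)^t = 4.
t = ln 4 / ln(1 + 0.034) ≈ 1.3863/0.0334348 ≈ 41.4626.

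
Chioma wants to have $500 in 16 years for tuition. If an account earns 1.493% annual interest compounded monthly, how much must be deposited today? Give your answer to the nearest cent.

$393.81

Periodic rate = 1.493%/12 = 0.00124417; 192 periods.
P = 500/(1 + 0.01493/12)^192 ≈ 500/1.26963762 ≈ 393.8132.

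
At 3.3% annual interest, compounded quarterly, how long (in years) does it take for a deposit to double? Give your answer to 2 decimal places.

(1 + 0.00825)^(4t) = 2.
4t = ln 2 / ln(1 + 0.00825) ≈ 0.69315/0.00821615 ≈ 84.3639.
t ≈ 21.0910.

21.09 years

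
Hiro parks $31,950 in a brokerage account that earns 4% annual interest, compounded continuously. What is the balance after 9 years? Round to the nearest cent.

$45,794.87

A = P·e^(rt) = 31,950·e^(0.04·9) = 31,950·e^0.36.
e^0.36 ≈ 1.4333294146, so A ≈ 45,794.8748.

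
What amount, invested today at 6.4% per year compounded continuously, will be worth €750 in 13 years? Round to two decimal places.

€326.38

P = A·e^(−rt) = 750·e^(−0.832).
e^(−0.832) ≈ 0.435178059, so P ≈ 326.3835.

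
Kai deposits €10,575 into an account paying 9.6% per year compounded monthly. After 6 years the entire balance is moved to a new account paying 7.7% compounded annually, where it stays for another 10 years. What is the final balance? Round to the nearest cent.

€39,409.03

After 6 years at 9.6%: 10,575 × 1.774836338 ≈ 18,768.8943.
Then 10 years at 7.7%: 18,768.8943 × 2.0996989593 ≈ 39,409.0278.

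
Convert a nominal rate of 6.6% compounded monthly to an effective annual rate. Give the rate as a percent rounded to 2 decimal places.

6.80%

EAR = (1 + 6.6%/12)^12 − 1 = (1 + 0.0055)^12 − 1.
(1 + 0.0055)^12 ≈ 1.068034, so EAR ≈ 6.80336%.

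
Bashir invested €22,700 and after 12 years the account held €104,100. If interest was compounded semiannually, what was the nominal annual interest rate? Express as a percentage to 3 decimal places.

The 24-period growth factor is 104,100/22,700 = 4.5859.
r/2 = 4.5859^(1/24) − 1 ≈ 0.0655145, so r ≈ 2·0.0655145 = 13.10290%.

13.103%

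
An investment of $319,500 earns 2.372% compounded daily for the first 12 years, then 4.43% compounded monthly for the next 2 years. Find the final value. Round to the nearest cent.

$463,972.32

After 12 years at 2.372%: 319,500 × 1.3292711062 ≈ 424,702.1184.
Then 2 years at 4.43%: 424,702.1184 × 1.09246527277 ≈ 463,972.3157.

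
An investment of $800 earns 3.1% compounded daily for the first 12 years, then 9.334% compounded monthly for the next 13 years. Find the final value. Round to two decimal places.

$3,886.72

Phase 1: 800·(1 + 0.031/365)^4380 ≈ 1,160.4881.
Phase 2: 1,160.4881·(1 + 0.09334/12)^156 ≈ 3,886.7207.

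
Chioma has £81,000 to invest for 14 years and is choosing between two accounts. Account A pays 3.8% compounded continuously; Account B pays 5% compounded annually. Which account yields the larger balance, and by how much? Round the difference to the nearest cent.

Account A growth factor: e^(0.038·14) = e^0.532 ≈ 1.70233357337; balance ≈ 137,889.0194.
Account B growth factor: (1 + 0.05)^14 ≈ 1.97993159944; balance ≈ 160,374.4596.
Account B is larger by 22,485.4401.

Account B, by £22,485.44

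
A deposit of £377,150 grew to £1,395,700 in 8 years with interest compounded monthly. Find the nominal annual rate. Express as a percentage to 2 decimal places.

16.47%

The 96-period growth factor is 1,395,700/377,150 = 3.70065.
r/12 = 3.70065^(1/96) − 1 ≈ 0.0137236, so r ≈ 12·0.0137236 = 16.46833%.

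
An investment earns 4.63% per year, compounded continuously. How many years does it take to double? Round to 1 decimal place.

15.0 years

e^(0.0463t) = 2, so 0.0463t = ln 2 ≈ 0.69315.
t ≈ 0.69315/0.0463 ≈ 14.9708.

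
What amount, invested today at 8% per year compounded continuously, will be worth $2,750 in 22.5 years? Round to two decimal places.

$454.57

P = A·e^(−rt) = 2,750·e^(−1.8).
e^(−1.8) ≈ 0.1652988882, so P ≈ 454.5719.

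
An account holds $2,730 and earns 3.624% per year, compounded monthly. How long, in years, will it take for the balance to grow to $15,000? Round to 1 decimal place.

47.1 years

(1 + 0.00302)^(12t) = 15,000/2,730 = 5.4945.
12t·ln(1 + 0.00302) = ln(5.4945); 12t = 1.7037/0.00301545 ≈ 565.0066.
t ≈ 47.0839 years.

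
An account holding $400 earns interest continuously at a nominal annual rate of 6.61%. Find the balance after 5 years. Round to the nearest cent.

$556.67

A = P·e^(rt) = 400·e^(0.0661·5) = 400·e^0.3305.
e^0.3305 ≈ 1.39166379, so A ≈ 556.6655.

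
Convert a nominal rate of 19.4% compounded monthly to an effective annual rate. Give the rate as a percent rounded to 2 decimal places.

21.22%

One year is 12 periods at 0.0161667 each: (1 + 0.0161667)^12 ≈ 1.212214.
EAR = 1.212214 − 1 ≈ 21.22141%.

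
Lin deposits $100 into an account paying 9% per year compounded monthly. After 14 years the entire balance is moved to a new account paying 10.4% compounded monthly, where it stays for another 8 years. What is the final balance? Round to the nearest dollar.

$803

After 14 years at 9%: 100 × 3.5088856 ≈ 350.8886.
Then 8 years at 10.4%: 350.8886 × 2.28968754 ≈ 803.4252.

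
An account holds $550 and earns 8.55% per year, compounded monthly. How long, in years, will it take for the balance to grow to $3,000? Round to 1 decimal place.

We need (1 + 0.007125)^(12t) = 5.4545, so 12t = ln 5.4545 / ln 1.007125 ≈ 238.9454.
t ≈ 238.9454/12 = 19.9121 years.

19.9 years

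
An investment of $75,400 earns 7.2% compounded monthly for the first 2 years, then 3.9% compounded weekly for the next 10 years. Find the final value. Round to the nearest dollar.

After 2 years at 7.2%: 75,400 × 1.15438729218 ≈ 87,040.8018.
Then 10 years at 3.9%: 87,040.8018 × 1.47676490916 ≈ 128,538.8018.

$128,539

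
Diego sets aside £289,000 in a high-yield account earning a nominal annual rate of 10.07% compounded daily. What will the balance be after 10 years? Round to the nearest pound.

£790,992

Growth factor = (1 + 0.1007/365)^3650 ≈ 2.73699639993.
A ≈ 289,000 × 2.73699639993 ≈ 790,991.9596.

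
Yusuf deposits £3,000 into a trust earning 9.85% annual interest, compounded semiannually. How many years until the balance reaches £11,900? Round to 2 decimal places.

(1 + 0.04925)^(2t) = 11,900/3,000 = 3.9667.
2t·ln(1 + 0.04925) = ln(3.9667); 2t = 1.3779/0.0480756 ≈ 28.6616.
t ≈ 14.3308 years.

14.33 years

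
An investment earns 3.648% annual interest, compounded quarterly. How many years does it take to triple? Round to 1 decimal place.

(1 + 0.00912)^(4t) = 3.
4t = ln 3 / ln(1 + 0.00912) ≈ 1.0986/0.00907866 ≈ 121.0103.
t ≈ 30.2526.

30.3 years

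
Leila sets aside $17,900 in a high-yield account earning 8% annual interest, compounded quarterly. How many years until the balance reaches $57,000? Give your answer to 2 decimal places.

14.62 years

(1 + 0.02)^(4t) = 57,000/17,900 = 3.1844.
4t·ln(1 + 0.02) = ln(3.1844); 4t = 1.1583/0.0198026 ≈ 58.4897.
t ≈ 14.6224 years.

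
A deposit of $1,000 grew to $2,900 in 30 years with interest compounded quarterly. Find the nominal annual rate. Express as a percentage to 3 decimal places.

The 120-period growth factor is 2,900/1,000 = 2.9.
r/4 = 2.9^(1/120) − 1 ≈ 0.00891207, so r ≈ 4·0.00891207 = 3.56483%.

3.565%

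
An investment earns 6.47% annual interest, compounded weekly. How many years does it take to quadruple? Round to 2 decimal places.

(1 + 0.00124423)^(52t) = 4.
52t = ln 4 / ln(1 + 0.00124423) ≈ 1.3863/0.00124346 ≈ 1114.8709.
t ≈ 21.4398.

21.44 years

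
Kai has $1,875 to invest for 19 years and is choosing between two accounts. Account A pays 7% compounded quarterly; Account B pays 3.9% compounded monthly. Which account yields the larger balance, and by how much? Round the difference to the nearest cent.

Account A, by $3,079.28

A: (1 + 0.0175)^76 ≈ 3.737797422, so 1,875 × 3.737797422 ≈ 7,008.3702.
B: (1 + 0.00325)^228 ≈ 2.095513179, so 1,875 × 2.095513179 ≈ 3,929.0872.
Difference ≈ 3,079.2830 in favor of A.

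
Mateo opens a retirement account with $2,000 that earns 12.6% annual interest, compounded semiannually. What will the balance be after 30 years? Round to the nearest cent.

Periodic rate = 12.6%/2 = 0.063; periods = 2·30 = 60.
A = 2,000·(1 + 0.063)^60 ≈ 2,000·39.08371803 ≈ 78,167.4361.

$78,167.44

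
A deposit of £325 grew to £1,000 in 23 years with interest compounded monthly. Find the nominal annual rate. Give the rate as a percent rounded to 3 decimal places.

4.897%

(1 + r/12)^276 = 1,000/325 = 3.07692.
1 + r/12 = 3.07692^(1/276) ≈ 1.004081, so r/12 ≈ 0.00408051.
r ≈ 12·0.00408051 = 4.89662%.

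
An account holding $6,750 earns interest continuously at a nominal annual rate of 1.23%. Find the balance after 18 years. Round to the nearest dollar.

A = P·e^(rt) = 6,750·e^(0.0123·18) = 6,750·e^0.2214.
e^0.2214 ≈ 1.24782246, so A ≈ 8,422.8016.

$8,423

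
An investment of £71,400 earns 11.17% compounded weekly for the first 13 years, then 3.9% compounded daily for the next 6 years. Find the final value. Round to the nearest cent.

After 13 years at 11.17%: 71,400 × 4.26542838812 ≈ 304,551.5869.
Then 6 years at 3.9%: 304,551.5869 × 1.26362869614 ≈ 384,840.1247.

£384,840.12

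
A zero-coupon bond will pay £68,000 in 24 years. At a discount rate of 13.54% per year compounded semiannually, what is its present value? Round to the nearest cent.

£2,930.52

Periodic rate = 13.54%/2 = 0.0677; 48 periods.
P = 68,000/(1 + 0.0677)^48 ≈ 68,000/23.204042419 ≈ 2,930.5239.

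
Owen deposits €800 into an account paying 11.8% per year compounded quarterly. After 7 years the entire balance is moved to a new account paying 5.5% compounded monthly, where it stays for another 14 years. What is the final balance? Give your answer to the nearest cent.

Phase 1: 800·(1 + 0.0295)^28 ≈ 1,805.6261.
Phase 2: 1,805.6261·(1 + 0.055/12)^168 ≈ 3,892.8758.

€3,892.88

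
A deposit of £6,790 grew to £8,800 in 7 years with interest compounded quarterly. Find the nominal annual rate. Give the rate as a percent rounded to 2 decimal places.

The 28-period growth factor is 8,800/6,790 = 1.29602.
r/4 = 1.29602^(1/28) − 1 ≈ 0.00930376, so r ≈ 4·0.00930376 = 3.72150%.

3.72%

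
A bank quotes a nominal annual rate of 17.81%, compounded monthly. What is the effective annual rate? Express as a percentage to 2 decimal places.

One year is 12 periods at 0.0148417 each: (1 + 0.0148417)^12 ≈ 1.193382.
EAR = 1.193382 − 1 ≈ 19.33820%.

19.34%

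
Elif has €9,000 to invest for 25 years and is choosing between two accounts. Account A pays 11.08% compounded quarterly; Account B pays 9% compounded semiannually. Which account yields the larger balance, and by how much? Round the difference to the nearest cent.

Account A, by €57,024.10

A: (1 + 0.0277)^100 ≈ 15.3686476123, so 9,000 × 15.3686476123 ≈ 138,317.8285.
B: (1 + 0.045)^50 ≈ 9.0326362725, so 9,000 × 9.0326362725 ≈ 81,293.7265.
Difference ≈ 57,024.1021 in favor of A.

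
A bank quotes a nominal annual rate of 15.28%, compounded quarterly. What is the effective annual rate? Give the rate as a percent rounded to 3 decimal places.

EAR = (1 + 15.28%/4)^4 − 1 = (1 + 0.0382)^4 − 1.
(1 + 0.0382)^4 ≈ 1.161781, so EAR ≈ 16.17805%.

16.178%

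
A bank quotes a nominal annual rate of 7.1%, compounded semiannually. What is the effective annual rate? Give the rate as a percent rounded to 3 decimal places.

7.226%

EAR = (1 + 7.1%/2)^2 − 1 = (1 + 0.0355)^2 − 1.
(1 + 0.0355)^2 ≈ 1.07226, so EAR ≈ 7.22603%.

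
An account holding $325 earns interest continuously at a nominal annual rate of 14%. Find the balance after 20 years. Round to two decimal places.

$5,344.51

A = P·e^(rt) = 325·e^(0.14·20) = 325·e^2.8.
e^2.8 ≈ 16.44464677, so A ≈ 5,344.5102.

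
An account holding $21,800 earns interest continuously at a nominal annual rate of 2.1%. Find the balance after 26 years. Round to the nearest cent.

$37,634.08

A = P·e^(rt) = 21,800·e^(0.021·26) = 21,800·e^0.546.
e^0.546 ≈ 1.7263338534, so A ≈ 37,634.0780.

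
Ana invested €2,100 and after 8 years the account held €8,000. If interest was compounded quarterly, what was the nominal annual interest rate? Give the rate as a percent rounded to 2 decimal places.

The 32-period growth factor is 8,000/2,100 = 3.80952.
r/4 = 3.80952^(1/32) − 1 ≈ 0.0426828, so r ≈ 4·0.0426828 = 17.07312%.

17.07%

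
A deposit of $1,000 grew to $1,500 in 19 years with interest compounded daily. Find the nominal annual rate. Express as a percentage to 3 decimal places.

The 6935-period growth factor is 1,500/1,000 = 1.5.
r/365 = 1.5^(1/6935) − 1 ≈ 0.0000584682, so r ≈ 365·0.0000584682 = 2.13409%.

2.134%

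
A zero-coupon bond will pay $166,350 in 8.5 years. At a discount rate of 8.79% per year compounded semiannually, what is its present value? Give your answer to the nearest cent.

Periodic rate = 8.79%/2 = 0.04395; 17 periods.
P = 166,350/(1 + 0.04395)^17 ≈ 166,350/2.07756622622 ≈ 80,069.6497.

$80,069.65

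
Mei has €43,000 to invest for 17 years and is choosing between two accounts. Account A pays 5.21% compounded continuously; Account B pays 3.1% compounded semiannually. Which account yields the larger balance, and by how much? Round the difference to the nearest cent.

Account A, by €31,719.88

Account A growth factor: e^(0.0521·17) = e^0.8857 ≈ 2.42468107433; balance ≈ 104,261.2862.
Account B growth factor: (1 + 0.0155)^34 ≈ 1.6870095581; balance ≈ 72,541.4110.
Account A is larger by 31,719.8752.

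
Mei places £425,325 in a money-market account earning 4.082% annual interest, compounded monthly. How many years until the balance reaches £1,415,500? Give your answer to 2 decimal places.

29.51 years

(1 + 0.00340167)^(12t) = 1,415,500/425,325 = 3.328.
12t·ln(1 + 0.00340167) = ln(3.328); 12t = 1.2024/0.00339589 ≈ 354.0701.
t ≈ 29.5058 years.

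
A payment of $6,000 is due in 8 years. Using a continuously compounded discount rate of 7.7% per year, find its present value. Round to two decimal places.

P = A·e^(−rt) = 6,000·e^(−0.616).
e^(−0.616) ≈ 0.5401005246, so P ≈ 3,240.6031.

$3,240.60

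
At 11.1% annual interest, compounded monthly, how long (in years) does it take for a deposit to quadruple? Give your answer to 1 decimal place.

12.5 years

(1 + 0.00925)^(12t) = 4.
12t = ln 4 / ln(1 + 0.00925) ≈ 1.3863/0.00920748 ≈ 150.5617.
t ≈ 12.5468.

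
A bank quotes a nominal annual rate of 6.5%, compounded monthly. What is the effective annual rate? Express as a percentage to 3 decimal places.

EAR = (1 + 6.5%/12)^12 − 1 = (1 + 0.00541667)^12 − 1.
(1 + 0.00541667)^12 ≈ 1.066972, so EAR ≈ 6.69719%.

6.697%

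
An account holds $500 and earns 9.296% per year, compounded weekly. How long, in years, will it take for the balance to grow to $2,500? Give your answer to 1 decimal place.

We need (1 + 0.00178769)^(52t) = 5, so 52t = ln 5 / ln 1.001788 ≈ 901.0925.
t ≈ 901.0925/52 = 17.3287 years.

17.3 years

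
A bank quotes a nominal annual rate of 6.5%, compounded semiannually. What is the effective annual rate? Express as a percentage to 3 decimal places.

EAR = (1 + 6.5%/2)^2 − 1 = (1 + 0.0325)^2 − 1.
(1 + 0.0325)^2 ≈ 1.066056, so EAR ≈ 6.60562%.

6.606%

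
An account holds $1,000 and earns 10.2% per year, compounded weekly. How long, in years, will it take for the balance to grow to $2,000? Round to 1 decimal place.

6.8 years

(1 + 0.00196154)^(52t) = 2,000/1,000 = 2.
52t·ln(1 + 0.00196154) = ln(2); 52t = 0.69315/0.00195962 ≈ 353.7156.
t ≈ 6.8022 years.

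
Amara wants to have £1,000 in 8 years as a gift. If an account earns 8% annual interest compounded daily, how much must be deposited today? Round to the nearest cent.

£527.33

Growth factor = (1 + 0.08/365)^2920 ≈ 1.89634789.
P = 1,000/1.89634789 ≈ 527.3294.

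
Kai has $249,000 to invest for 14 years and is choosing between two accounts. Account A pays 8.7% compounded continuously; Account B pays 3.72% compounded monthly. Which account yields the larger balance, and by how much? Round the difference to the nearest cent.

Account A growth factor: e^(0.087·14) = e^1.218 ≈ 3.38042012802; balance ≈ 841,724.6119.
Account B growth factor: (1 + 0.0031)^168 ≈ 1.68201827146; balance ≈ 418,822.5496.
Account A is larger by 422,902.0623.

Account A, by $422,902.06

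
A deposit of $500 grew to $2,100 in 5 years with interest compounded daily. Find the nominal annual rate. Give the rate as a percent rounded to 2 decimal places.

28.71%

The 1825-period growth factor is 2,100/500 = 4.2.
r/365 = 4.2^(1/1825) − 1 ≈ 0.000786657, so r ≈ 365·0.000786657 = 28.71298%.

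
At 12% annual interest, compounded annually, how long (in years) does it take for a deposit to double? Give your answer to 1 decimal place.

(1 + 0.12)^t = 2.
t = ln 2 / ln(1 + 0.12) ≈ 0.69315/0.113329 ≈ 6.1163.

6.1 years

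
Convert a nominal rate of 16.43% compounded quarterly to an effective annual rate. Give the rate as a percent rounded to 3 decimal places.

17.470%

EAR = (1 + 16.43%/4)^4 − 1 = (1 + 0.041075)^4 − 1.
(1 + 0.041075)^4 ≈ 1.174703, so EAR ≈ 17.47030%.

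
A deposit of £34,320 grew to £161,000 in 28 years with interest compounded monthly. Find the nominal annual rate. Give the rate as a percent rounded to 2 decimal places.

5.53%

(1 + r/12)^336 = 161,000/34,320 = 4.69114.
1 + r/12 = 4.69114^(1/336) ≈ 1.004611, so r/12 ≈ 0.00461082.
r ≈ 12·0.00461082 = 5.53299%.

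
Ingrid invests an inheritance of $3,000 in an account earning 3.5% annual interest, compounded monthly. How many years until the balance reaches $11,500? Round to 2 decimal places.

38.45 years

(1 + 0.00291667)^(12t) = 11,500/3,000 = 3.8333.
12t·ln(1 + 0.00291667) = ln(3.8333); 12t = 1.3437/0.00291242 ≈ 461.3806.
t ≈ 38.4484 years.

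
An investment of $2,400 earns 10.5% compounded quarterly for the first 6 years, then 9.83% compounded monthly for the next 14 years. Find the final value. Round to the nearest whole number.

$17,601

After 6 years at 10.5%: 2,400 × 1.86241338 ≈ 4,469.7921.
Then 14 years at 9.83%: 4,469.7921 × 3.9376886292 ≈ 17,600.6496.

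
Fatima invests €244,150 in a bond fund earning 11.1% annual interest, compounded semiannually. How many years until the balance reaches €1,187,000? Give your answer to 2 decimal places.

We need (1 + 0.0555)^(2t) = 4.8618, so 2t = ln 4.8618 / ln 1.0555 ≈ 29.2773.
t ≈ 29.2773/2 = 14.6387 years.

14.64 years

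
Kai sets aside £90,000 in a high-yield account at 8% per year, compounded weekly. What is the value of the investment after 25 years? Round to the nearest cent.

£663,993.78

Periodic rate = 8%/52 = 0.00153846; periods = 52·25 = 1300.
A = 90,000·(1 + 0.08/52)^1300 ≈ 90,000·7.37770868821 ≈ 663,993.7819.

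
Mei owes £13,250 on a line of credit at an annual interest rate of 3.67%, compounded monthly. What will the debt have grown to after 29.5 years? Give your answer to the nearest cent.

Growth factor = (1 + 0.0367/12)^354 ≈ 2.9476192643.
A ≈ 13,250 × 2.9476192643 ≈ 39,055.9553.

£39,055.96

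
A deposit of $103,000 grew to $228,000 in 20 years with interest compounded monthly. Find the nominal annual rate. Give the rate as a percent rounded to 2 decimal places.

3.98%

The 240-period growth factor is 228,000/103,000 = 2.21359.
r/12 = 2.21359^(1/240) − 1 ≈ 0.00331639, so r ≈ 12·0.00331639 = 3.97967%.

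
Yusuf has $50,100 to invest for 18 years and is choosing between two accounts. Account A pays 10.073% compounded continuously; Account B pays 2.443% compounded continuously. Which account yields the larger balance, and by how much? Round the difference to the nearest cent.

Account A, by $229,325.78

A: e^(0.10073·18) = e^1.81314 ≈ 6.12966439201, so 50,100 × 6.12966439201 ≈ 307,096.1860.
B: e^(0.02443·18) = e^0.43974 ≈ 1.5523035671, so 50,100 × 1.5523035671 ≈ 77,770.4087.
Difference ≈ 229,325.7773 in favor of A.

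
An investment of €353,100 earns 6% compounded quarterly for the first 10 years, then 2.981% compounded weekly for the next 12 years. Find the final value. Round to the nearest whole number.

After 10 years at 6%: 353,100 × 1.81401840867 ≈ 640,529.9001.
Then 12 years at 2.981%: 640,529.9001 × 1.42991857807 ≈ 915,905.6040.

€915,906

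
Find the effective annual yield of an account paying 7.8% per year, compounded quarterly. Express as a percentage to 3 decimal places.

8.031%

EAR = (1 + 7.8%/4)^4 − 1 = (1 + 0.0195)^4 − 1.
(1 + 0.0195)^4 ≈ 1.080311, so EAR ≈ 8.03113%.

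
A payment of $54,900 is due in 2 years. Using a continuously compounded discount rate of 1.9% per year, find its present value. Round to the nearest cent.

$52,852.94

P = A·e^(−rt) = 54,900·e^(−0.038).
e^(−0.038) ≈ 0.96271294089, so P ≈ 52,852.9405.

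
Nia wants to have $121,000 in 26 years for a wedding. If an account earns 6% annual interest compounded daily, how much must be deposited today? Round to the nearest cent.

Periodic rate = 6%/365 = 0.000164384; 9490 periods.
P = 121,000/(1 + 0.06/365)^9490 ≈ 121,000/4.75821117896 ≈ 25,429.7246.

$25,429.72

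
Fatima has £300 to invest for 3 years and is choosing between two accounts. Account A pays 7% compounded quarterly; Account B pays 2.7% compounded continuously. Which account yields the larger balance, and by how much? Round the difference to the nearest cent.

A: (1 + 0.0175)^12 ≈ 1.23143931, so 300 × 1.23143931 ≈ 369.4318.
B: e^(0.027·3) = e^0.081 ≈ 1.0843709, so 300 × 1.0843709 ≈ 325.3113.
Difference ≈ 44.1205 in favor of A.

Account A, by £44.12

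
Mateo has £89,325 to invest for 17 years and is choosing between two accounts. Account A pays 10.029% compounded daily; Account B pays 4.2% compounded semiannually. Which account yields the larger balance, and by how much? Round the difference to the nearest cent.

A: (1 + 0.10029/365)^6205 ≈ 5.49971247468, so 89,325 × 5.49971247468 ≈ 491,261.8168.
B: (1 + 0.021)^34 ≈ 2.0271002675, so 89,325 × 2.0271002675 ≈ 181,070.7314.
Difference ≈ 310,191.0854 in favor of A.

Account A, by £310,191.09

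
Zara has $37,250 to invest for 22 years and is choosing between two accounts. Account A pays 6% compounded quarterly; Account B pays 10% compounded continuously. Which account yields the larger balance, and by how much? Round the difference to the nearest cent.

Account B, by $198,099.46

A: (1 + 0.015)^88 ≈ 3.70690723453, so 37,250 × 3.70690723453 ≈ 138,082.2945.
B: e^(0.1·22) = e^2.2 ≈ 9.02501349943, so 37,250 × 9.02501349943 ≈ 336,181.7529.
Difference ≈ 198,099.4584 in favor of B.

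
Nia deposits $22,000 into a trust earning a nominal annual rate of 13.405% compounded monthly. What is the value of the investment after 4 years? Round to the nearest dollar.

$37,497

Growth factor = (1 + 0.13405/12)^48 ≈ 1.7044239903.
A ≈ 22,000 × 1.7044239903 ≈ 37,497.3278.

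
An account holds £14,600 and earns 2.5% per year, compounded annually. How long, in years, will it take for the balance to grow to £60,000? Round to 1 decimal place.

57.2 years

We need (1 + 0.025)^t = 4.1096, so t = ln 4.1096 / ln 1.025 ≈ 57.2367.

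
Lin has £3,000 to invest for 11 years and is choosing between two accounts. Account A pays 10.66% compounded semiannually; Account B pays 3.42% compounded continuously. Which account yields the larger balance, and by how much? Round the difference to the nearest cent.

Account A, by £5,032.80

Account A growth factor: (1 + 0.0533)^22 ≈ 3.134338174; balance ≈ 9,403.0145.
Account B growth factor: e^(0.0342·11) = e^0.3762 ≈ 1.456738452; balance ≈ 4,370.2154.
Account A is larger by 5,032.7992.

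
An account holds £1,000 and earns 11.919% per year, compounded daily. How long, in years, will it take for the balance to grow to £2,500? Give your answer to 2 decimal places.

7.69 years

We need (1 + 0.000326548)^(365t) = 2.5, so 365t = ln 2.5 / ln 1.000327 ≈ 2806.4495.
t ≈ 2806.4495/365 = 7.6889 years.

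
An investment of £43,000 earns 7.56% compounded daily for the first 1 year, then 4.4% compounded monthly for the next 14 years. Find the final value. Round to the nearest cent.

After 1 years at 7.56%: 43,000 × 1.0785226325 ≈ 46,376.4732.
Then 14 years at 4.4%: 46,376.4732 × 1.8494224843 ≈ 85,769.6923.

£85,769.69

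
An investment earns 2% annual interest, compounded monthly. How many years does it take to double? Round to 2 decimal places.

34.69 years

(1 + 0.00166667)^(12t) = 2.
12t = ln 2 / ln(1 + 0.00166667) ≈ 0.69315/0.00166528 ≈ 416.2348.
t ≈ 34.6862.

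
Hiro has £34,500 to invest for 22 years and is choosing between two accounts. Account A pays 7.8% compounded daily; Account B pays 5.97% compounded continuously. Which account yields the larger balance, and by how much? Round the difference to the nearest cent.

Account A, by £63,563.46

Account A growth factor: (1 + 0.078/365)^8030 ≈ 5.56121535105; balance ≈ 191,861.9296.
Account B growth factor: e^(0.0597·22) = e^1.3134 ≈ 3.71879614881; balance ≈ 128,298.4671.
Account A is larger by 63,563.4625.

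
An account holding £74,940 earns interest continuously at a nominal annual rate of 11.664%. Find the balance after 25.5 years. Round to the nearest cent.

A = P·e^(rt) = 74,940·e^(0.11664·25.5) = 74,940·e^2.97432.
e^2.97432 ≈ 19.57630683388, so A ≈ 1,467,048.4341.

£1,467,048.43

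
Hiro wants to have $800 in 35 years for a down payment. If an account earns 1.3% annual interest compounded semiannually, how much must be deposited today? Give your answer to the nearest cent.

Growth factor = (1 + 0.0065)^70 ≈ 1.57385438.
P = 800/1.57385438 ≈ 508.3062.

$508.31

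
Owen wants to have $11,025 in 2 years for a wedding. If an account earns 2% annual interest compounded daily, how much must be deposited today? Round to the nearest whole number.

$10,593

Growth factor = (1 + 0.02/365)^730 ≈ 1.0408096336.
P = 11,025/1.0408096336 ≈ 10,592.7152.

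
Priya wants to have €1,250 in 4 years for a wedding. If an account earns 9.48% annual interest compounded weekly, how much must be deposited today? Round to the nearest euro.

€856

Periodic rate = 9.48%/52 = 0.00182308; 208 periods.
P = 1,250/(1 + 0.0948/52)^208 ≈ 1,250/1.460610887 ≈ 855.8063.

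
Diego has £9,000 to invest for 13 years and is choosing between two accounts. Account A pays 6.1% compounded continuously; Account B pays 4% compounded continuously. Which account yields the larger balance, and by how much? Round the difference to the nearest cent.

Account A, by £4,751.90

Account A growth factor: e^(0.061·13) = e^0.793 ≈ 2.2100165407; balance ≈ 19,890.1489.
Account B growth factor: e^(0.04·13) = e^0.52 ≈ 1.6820276497; balance ≈ 15,138.2488.
Account A is larger by 4,751.9000.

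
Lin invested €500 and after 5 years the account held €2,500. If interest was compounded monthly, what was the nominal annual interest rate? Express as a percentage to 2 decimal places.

32.62%

The 60-period growth factor is 2,500/500 = 5.
r/12 = 5^(1/60) − 1 ≈ 0.027187, so r ≈ 12·0.027187 = 32.62436%.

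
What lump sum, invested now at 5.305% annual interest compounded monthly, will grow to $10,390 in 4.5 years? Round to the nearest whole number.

Periodic rate = 5.305%/12 = 0.00442083; 54 periods.
P = 10,390/(1 + 0.05305/12)^54 ≈ 10,390/1.268961524 ≈ 8,187.7975.

$8,188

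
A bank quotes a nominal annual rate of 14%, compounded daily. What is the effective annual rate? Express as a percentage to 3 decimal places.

EAR = (1 + 14%/365)^365 − 1 = (1 + 0.000383562)^365 − 1.
(1 + 0.000383562)^365 ≈ 1.150243, so EAR ≈ 15.02429%.

15.024%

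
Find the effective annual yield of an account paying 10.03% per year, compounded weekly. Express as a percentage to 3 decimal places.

10.540%

EAR = (1 + 10.03%/52)^52 − 1 = (1 + 0.00192885)^52 − 1.
(1 + 0.00192885)^52 ≈ 1.105396, so EAR ≈ 10.53957%.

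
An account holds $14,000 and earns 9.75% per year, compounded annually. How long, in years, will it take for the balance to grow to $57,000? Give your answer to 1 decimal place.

(1 + 0.0975)^t = 57,000/14,000 = 4.0714.
t·ln(1 + 0.0975) = ln(4.0714); t = 1.404/0.0930349 ≈ 15.0911.

15.1 years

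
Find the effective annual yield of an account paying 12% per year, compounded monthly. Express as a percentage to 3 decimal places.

12.683%

EAR = (1 + 12%/12)^12 − 1 = (1 + 0.01)^12 − 1.
(1 + 0.01)^12 ≈ 1.126825, so EAR ≈ 12.68250%.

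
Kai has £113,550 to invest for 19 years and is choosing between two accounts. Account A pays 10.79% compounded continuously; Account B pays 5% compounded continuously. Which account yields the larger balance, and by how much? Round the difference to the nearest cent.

Account A growth factor: e^(0.1079·19) = e^2.0501 ≈ 7.76867793526; balance ≈ 882,133.3795.
Account B growth factor: e^(0.05·19) = e^0.95 ≈ 2.58570965932; balance ≈ 293,607.3318.
Account A is larger by 588,526.0477.

Account A, by £588,526.05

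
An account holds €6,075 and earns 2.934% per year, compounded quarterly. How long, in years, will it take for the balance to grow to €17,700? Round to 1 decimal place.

36.6 years

We need (1 + 0.007335)^(4t) = 2.9136, so 4t = ln 2.9136 / ln 1.007335 ≈ 146.3258.
t ≈ 146.3258/4 = 36.5815 years.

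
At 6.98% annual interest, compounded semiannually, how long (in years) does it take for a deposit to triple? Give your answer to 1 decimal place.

16.0 years

(1 + 0.0349)^(2t) = 3.
2t = ln 3 / ln(1 + 0.0349) ≈ 1.0986/0.0343048 ≈ 32.0250.
t ≈ 16.0125.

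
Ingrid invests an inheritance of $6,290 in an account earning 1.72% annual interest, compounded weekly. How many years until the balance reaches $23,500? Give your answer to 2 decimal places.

(1 + 0.000330769)^(52t) = 23,500/6,290 = 3.7361.
52t·ln(1 + 0.000330769) = ln(3.7361); 52t = 1.318/0.000330715 ≈ 3985.4291.
t ≈ 76.6429 years.

76.64 years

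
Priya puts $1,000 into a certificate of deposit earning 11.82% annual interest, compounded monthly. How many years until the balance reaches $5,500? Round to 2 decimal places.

14.49 years

We need (1 + 0.00985)^(12t) = 5.5, so 12t = ln 5.5 / ln 1.00985 ≈ 173.9219.
t ≈ 173.9219/12 = 14.4935 years.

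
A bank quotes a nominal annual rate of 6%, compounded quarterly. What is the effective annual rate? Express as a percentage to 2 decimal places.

EAR = (1 + 6%/4)^4 − 1 = (1 + 0.015)^4 − 1.
(1 + 0.015)^4 ≈ 1.061364, so EAR ≈ 6.13636%.

6.14%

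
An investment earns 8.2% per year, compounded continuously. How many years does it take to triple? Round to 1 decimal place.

e^(0.082t) = 3, so 0.082t = ln 3 ≈ 1.0986.
t ≈ 1.0986/0.082 ≈ 13.3977.

13.4 years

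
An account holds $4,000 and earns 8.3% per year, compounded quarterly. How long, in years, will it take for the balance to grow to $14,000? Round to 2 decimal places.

We need (1 + 0.02075)^(4t) = 3.5, so 4t = ln 3.5 / ln 1.02075 ≈ 60.9984.
t ≈ 60.9984/4 = 15.2496 years.

15.25 years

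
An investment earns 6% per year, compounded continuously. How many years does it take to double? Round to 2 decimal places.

11.55 years

e^(0.06t) = 2, so 0.06t = ln 2 ≈ 0.69315.
t ≈ 0.69315/0.06 ≈ 11.5525.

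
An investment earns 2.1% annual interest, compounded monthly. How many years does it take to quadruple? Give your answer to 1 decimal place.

66.1 years

(1 + 0.00175)^(12t) = 4.
12t = ln 4 / ln(1 + 0.00175) ≈ 1.3863/0.00174847 ≈ 792.8612.
t ≈ 66.0718.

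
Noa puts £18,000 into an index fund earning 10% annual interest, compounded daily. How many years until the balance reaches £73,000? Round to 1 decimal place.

14.0 years

(1 + 0.000273973)^(365t) = 73,000/18,000 = 4.0556.
365t·ln(1 + 0.000273973) = ln(4.0556); 365t = 1.4001/0.000273935 ≈ 5111.0201.
t ≈ 14.0028 years.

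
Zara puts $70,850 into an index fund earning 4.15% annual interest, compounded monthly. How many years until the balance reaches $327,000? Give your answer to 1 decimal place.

36.9 years

(1 + 0.00345833)^(12t) = 327,000/70,850 = 4.6154.
12t·ln(1 + 0.00345833) = ln(4.6154); 12t = 1.5294/0.00345237 ≈ 442.9990.
t ≈ 36.9166 years.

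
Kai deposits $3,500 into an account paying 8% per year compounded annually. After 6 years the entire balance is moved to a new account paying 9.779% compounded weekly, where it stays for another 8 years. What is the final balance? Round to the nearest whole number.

$12,135

After 6 years at 8%: 3,500 × 1.5868743229 ≈ 5,554.0601.
Then 8 years at 9.779%: 5,554.0601 × 2.1849333278 ≈ 12,135.2511.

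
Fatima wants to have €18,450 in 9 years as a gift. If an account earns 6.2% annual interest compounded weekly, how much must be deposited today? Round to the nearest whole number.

Growth factor = (1 + 0.062/52)^468 ≈ 1.746594008.
P = 18,450/1.746594008 ≈ 10,563.4165.

€10,563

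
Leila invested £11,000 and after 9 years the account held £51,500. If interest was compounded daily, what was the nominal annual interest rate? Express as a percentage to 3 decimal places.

(1 + r/365)^3285 = 51,500/11,000 = 4.68182.
1 + r/365 = 4.68182^(1/3285) ≈ 1.00047, so r/365 ≈ 0.00047003.
r ≈ 365·0.00047003 = 17.15610%.

17.156%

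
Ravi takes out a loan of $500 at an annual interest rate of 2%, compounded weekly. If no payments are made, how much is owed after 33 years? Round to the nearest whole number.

$967

Periodic rate = 2%/52 = 0.000384615; periods = 52·33 = 1716.
A = 500·(1 + 0.02/52)^1716 ≈ 500·1.93454684 ≈ 967.2734.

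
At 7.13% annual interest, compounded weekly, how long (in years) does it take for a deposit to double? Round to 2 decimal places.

9.73 years

(1 + 0.00137115)^(52t) = 2.
52t = ln 2 / ln(1 + 0.00137115) ≈ 0.69315/0.00137021 ≈ 505.8676.
t ≈ 9.7282.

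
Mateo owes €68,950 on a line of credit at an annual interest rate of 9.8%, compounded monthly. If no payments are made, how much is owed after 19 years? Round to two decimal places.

€440,459.98

Periodic rate = 9.8%/12 = 0.00816667; periods = 12·19 = 228.
A = 68,950·(1 + 0.098/12)^228 ≈ 68,950·6.38810697498 ≈ 440,459.9759.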